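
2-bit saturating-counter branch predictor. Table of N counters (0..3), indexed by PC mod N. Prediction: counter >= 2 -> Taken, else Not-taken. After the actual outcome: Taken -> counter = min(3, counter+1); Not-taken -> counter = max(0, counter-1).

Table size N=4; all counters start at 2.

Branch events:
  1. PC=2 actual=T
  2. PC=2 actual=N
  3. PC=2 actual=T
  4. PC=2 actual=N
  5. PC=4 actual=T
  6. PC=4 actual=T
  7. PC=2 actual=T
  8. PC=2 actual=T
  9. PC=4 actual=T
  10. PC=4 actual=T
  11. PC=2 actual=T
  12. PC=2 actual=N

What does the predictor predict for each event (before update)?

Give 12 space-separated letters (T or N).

Answer: T T T T T T T T T T T T

Derivation:
Ev 1: PC=2 idx=2 pred=T actual=T -> ctr[2]=3
Ev 2: PC=2 idx=2 pred=T actual=N -> ctr[2]=2
Ev 3: PC=2 idx=2 pred=T actual=T -> ctr[2]=3
Ev 4: PC=2 idx=2 pred=T actual=N -> ctr[2]=2
Ev 5: PC=4 idx=0 pred=T actual=T -> ctr[0]=3
Ev 6: PC=4 idx=0 pred=T actual=T -> ctr[0]=3
Ev 7: PC=2 idx=2 pred=T actual=T -> ctr[2]=3
Ev 8: PC=2 idx=2 pred=T actual=T -> ctr[2]=3
Ev 9: PC=4 idx=0 pred=T actual=T -> ctr[0]=3
Ev 10: PC=4 idx=0 pred=T actual=T -> ctr[0]=3
Ev 11: PC=2 idx=2 pred=T actual=T -> ctr[2]=3
Ev 12: PC=2 idx=2 pred=T actual=N -> ctr[2]=2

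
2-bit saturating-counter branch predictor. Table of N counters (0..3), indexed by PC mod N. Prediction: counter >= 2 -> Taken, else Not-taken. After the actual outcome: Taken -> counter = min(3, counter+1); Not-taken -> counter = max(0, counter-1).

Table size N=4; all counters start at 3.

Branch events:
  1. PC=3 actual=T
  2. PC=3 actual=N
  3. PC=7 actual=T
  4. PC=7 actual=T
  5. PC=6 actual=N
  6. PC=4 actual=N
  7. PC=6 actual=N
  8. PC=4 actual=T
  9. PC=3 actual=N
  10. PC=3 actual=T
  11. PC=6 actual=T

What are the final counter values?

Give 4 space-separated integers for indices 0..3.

Answer: 3 3 2 3

Derivation:
Ev 1: PC=3 idx=3 pred=T actual=T -> ctr[3]=3
Ev 2: PC=3 idx=3 pred=T actual=N -> ctr[3]=2
Ev 3: PC=7 idx=3 pred=T actual=T -> ctr[3]=3
Ev 4: PC=7 idx=3 pred=T actual=T -> ctr[3]=3
Ev 5: PC=6 idx=2 pred=T actual=N -> ctr[2]=2
Ev 6: PC=4 idx=0 pred=T actual=N -> ctr[0]=2
Ev 7: PC=6 idx=2 pred=T actual=N -> ctr[2]=1
Ev 8: PC=4 idx=0 pred=T actual=T -> ctr[0]=3
Ev 9: PC=3 idx=3 pred=T actual=N -> ctr[3]=2
Ev 10: PC=3 idx=3 pred=T actual=T -> ctr[3]=3
Ev 11: PC=6 idx=2 pred=N actual=T -> ctr[2]=2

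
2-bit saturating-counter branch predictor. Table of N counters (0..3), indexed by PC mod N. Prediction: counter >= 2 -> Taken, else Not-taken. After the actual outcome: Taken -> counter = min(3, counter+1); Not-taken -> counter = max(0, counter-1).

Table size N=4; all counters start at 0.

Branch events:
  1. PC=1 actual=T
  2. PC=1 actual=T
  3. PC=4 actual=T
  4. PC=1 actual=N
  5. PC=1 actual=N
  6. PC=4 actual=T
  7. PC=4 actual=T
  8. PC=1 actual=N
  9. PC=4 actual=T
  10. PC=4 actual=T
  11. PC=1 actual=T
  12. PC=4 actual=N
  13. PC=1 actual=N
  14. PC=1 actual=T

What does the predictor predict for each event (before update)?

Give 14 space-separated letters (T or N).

Answer: N N N T N N T N T T N T N N

Derivation:
Ev 1: PC=1 idx=1 pred=N actual=T -> ctr[1]=1
Ev 2: PC=1 idx=1 pred=N actual=T -> ctr[1]=2
Ev 3: PC=4 idx=0 pred=N actual=T -> ctr[0]=1
Ev 4: PC=1 idx=1 pred=T actual=N -> ctr[1]=1
Ev 5: PC=1 idx=1 pred=N actual=N -> ctr[1]=0
Ev 6: PC=4 idx=0 pred=N actual=T -> ctr[0]=2
Ev 7: PC=4 idx=0 pred=T actual=T -> ctr[0]=3
Ev 8: PC=1 idx=1 pred=N actual=N -> ctr[1]=0
Ev 9: PC=4 idx=0 pred=T actual=T -> ctr[0]=3
Ev 10: PC=4 idx=0 pred=T actual=T -> ctr[0]=3
Ev 11: PC=1 idx=1 pred=N actual=T -> ctr[1]=1
Ev 12: PC=4 idx=0 pred=T actual=N -> ctr[0]=2
Ev 13: PC=1 idx=1 pred=N actual=N -> ctr[1]=0
Ev 14: PC=1 idx=1 pred=N actual=T -> ctr[1]=1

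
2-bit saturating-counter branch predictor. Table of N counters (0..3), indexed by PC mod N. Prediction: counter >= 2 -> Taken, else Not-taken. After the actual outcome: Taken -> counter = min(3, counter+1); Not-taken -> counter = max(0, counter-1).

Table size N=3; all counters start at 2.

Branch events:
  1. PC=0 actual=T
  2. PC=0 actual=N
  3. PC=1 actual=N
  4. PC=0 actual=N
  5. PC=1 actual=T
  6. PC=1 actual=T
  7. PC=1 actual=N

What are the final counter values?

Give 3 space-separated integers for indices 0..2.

Ev 1: PC=0 idx=0 pred=T actual=T -> ctr[0]=3
Ev 2: PC=0 idx=0 pred=T actual=N -> ctr[0]=2
Ev 3: PC=1 idx=1 pred=T actual=N -> ctr[1]=1
Ev 4: PC=0 idx=0 pred=T actual=N -> ctr[0]=1
Ev 5: PC=1 idx=1 pred=N actual=T -> ctr[1]=2
Ev 6: PC=1 idx=1 pred=T actual=T -> ctr[1]=3
Ev 7: PC=1 idx=1 pred=T actual=N -> ctr[1]=2

Answer: 1 2 2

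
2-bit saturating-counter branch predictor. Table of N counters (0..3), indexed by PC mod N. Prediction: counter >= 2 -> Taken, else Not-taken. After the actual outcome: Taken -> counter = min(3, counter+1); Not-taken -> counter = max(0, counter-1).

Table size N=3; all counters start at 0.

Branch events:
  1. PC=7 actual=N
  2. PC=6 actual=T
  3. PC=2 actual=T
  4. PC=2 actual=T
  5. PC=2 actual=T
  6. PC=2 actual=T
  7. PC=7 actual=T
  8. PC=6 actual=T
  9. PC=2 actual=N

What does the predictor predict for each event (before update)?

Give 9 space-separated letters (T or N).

Answer: N N N N T T N N T

Derivation:
Ev 1: PC=7 idx=1 pred=N actual=N -> ctr[1]=0
Ev 2: PC=6 idx=0 pred=N actual=T -> ctr[0]=1
Ev 3: PC=2 idx=2 pred=N actual=T -> ctr[2]=1
Ev 4: PC=2 idx=2 pred=N actual=T -> ctr[2]=2
Ev 5: PC=2 idx=2 pred=T actual=T -> ctr[2]=3
Ev 6: PC=2 idx=2 pred=T actual=T -> ctr[2]=3
Ev 7: PC=7 idx=1 pred=N actual=T -> ctr[1]=1
Ev 8: PC=6 idx=0 pred=N actual=T -> ctr[0]=2
Ev 9: PC=2 idx=2 pred=T actual=N -> ctr[2]=2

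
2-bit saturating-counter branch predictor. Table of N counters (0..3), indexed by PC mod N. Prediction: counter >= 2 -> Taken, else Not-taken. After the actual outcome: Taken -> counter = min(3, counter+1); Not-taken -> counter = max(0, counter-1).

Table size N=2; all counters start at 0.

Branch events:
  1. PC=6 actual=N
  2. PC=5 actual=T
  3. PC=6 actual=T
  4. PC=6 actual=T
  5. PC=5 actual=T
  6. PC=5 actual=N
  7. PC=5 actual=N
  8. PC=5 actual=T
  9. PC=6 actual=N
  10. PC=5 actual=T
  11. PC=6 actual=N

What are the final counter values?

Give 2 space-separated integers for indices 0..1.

Answer: 0 2

Derivation:
Ev 1: PC=6 idx=0 pred=N actual=N -> ctr[0]=0
Ev 2: PC=5 idx=1 pred=N actual=T -> ctr[1]=1
Ev 3: PC=6 idx=0 pred=N actual=T -> ctr[0]=1
Ev 4: PC=6 idx=0 pred=N actual=T -> ctr[0]=2
Ev 5: PC=5 idx=1 pred=N actual=T -> ctr[1]=2
Ev 6: PC=5 idx=1 pred=T actual=N -> ctr[1]=1
Ev 7: PC=5 idx=1 pred=N actual=N -> ctr[1]=0
Ev 8: PC=5 idx=1 pred=N actual=T -> ctr[1]=1
Ev 9: PC=6 idx=0 pred=T actual=N -> ctr[0]=1
Ev 10: PC=5 idx=1 pred=N actual=T -> ctr[1]=2
Ev 11: PC=6 idx=0 pred=N actual=N -> ctr[0]=0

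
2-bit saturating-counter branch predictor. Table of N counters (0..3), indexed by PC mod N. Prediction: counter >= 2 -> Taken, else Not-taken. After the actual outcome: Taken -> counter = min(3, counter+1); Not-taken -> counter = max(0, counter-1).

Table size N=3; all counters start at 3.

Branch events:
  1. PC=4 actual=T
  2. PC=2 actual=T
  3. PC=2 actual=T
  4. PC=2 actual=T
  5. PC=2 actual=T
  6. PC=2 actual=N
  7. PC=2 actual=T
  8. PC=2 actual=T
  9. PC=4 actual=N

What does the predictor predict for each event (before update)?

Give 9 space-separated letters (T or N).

Answer: T T T T T T T T T

Derivation:
Ev 1: PC=4 idx=1 pred=T actual=T -> ctr[1]=3
Ev 2: PC=2 idx=2 pred=T actual=T -> ctr[2]=3
Ev 3: PC=2 idx=2 pred=T actual=T -> ctr[2]=3
Ev 4: PC=2 idx=2 pred=T actual=T -> ctr[2]=3
Ev 5: PC=2 idx=2 pred=T actual=T -> ctr[2]=3
Ev 6: PC=2 idx=2 pred=T actual=N -> ctr[2]=2
Ev 7: PC=2 idx=2 pred=T actual=T -> ctr[2]=3
Ev 8: PC=2 idx=2 pred=T actual=T -> ctr[2]=3
Ev 9: PC=4 idx=1 pred=T actual=N -> ctr[1]=2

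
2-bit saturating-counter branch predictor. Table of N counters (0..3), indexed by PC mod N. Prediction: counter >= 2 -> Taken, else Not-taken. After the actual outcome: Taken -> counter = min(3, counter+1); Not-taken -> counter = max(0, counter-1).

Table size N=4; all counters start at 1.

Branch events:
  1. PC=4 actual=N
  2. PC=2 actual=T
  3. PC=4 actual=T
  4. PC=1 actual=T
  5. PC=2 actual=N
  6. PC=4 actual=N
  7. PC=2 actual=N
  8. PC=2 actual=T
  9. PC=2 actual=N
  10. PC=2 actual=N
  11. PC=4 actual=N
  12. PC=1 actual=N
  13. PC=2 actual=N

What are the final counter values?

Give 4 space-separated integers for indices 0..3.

Answer: 0 1 0 1

Derivation:
Ev 1: PC=4 idx=0 pred=N actual=N -> ctr[0]=0
Ev 2: PC=2 idx=2 pred=N actual=T -> ctr[2]=2
Ev 3: PC=4 idx=0 pred=N actual=T -> ctr[0]=1
Ev 4: PC=1 idx=1 pred=N actual=T -> ctr[1]=2
Ev 5: PC=2 idx=2 pred=T actual=N -> ctr[2]=1
Ev 6: PC=4 idx=0 pred=N actual=N -> ctr[0]=0
Ev 7: PC=2 idx=2 pred=N actual=N -> ctr[2]=0
Ev 8: PC=2 idx=2 pred=N actual=T -> ctr[2]=1
Ev 9: PC=2 idx=2 pred=N actual=N -> ctr[2]=0
Ev 10: PC=2 idx=2 pred=N actual=N -> ctr[2]=0
Ev 11: PC=4 idx=0 pred=N actual=N -> ctr[0]=0
Ev 12: PC=1 idx=1 pred=T actual=N -> ctr[1]=1
Ev 13: PC=2 idx=2 pred=N actual=N -> ctr[2]=0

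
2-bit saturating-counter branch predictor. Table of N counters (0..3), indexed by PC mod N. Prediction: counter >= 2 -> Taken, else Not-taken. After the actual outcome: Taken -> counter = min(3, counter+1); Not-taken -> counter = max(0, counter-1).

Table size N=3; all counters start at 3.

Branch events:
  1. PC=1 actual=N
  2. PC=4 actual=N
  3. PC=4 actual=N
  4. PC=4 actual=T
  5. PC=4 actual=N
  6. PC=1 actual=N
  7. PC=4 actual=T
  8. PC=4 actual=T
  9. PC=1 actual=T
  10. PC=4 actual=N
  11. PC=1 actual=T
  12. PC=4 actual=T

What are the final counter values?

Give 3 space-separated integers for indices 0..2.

Answer: 3 3 3

Derivation:
Ev 1: PC=1 idx=1 pred=T actual=N -> ctr[1]=2
Ev 2: PC=4 idx=1 pred=T actual=N -> ctr[1]=1
Ev 3: PC=4 idx=1 pred=N actual=N -> ctr[1]=0
Ev 4: PC=4 idx=1 pred=N actual=T -> ctr[1]=1
Ev 5: PC=4 idx=1 pred=N actual=N -> ctr[1]=0
Ev 6: PC=1 idx=1 pred=N actual=N -> ctr[1]=0
Ev 7: PC=4 idx=1 pred=N actual=T -> ctr[1]=1
Ev 8: PC=4 idx=1 pred=N actual=T -> ctr[1]=2
Ev 9: PC=1 idx=1 pred=T actual=T -> ctr[1]=3
Ev 10: PC=4 idx=1 pred=T actual=N -> ctr[1]=2
Ev 11: PC=1 idx=1 pred=T actual=T -> ctr[1]=3
Ev 12: PC=4 idx=1 pred=T actual=T -> ctr[1]=3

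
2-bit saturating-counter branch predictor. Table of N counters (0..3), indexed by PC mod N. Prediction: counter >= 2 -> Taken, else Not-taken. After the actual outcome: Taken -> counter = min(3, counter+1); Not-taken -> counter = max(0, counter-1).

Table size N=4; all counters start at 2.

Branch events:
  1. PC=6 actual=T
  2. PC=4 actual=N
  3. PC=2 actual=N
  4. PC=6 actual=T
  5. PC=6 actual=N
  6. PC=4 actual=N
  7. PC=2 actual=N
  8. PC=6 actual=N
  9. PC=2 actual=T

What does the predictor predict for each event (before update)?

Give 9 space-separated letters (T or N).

Answer: T T T T T N T N N

Derivation:
Ev 1: PC=6 idx=2 pred=T actual=T -> ctr[2]=3
Ev 2: PC=4 idx=0 pred=T actual=N -> ctr[0]=1
Ev 3: PC=2 idx=2 pred=T actual=N -> ctr[2]=2
Ev 4: PC=6 idx=2 pred=T actual=T -> ctr[2]=3
Ev 5: PC=6 idx=2 pred=T actual=N -> ctr[2]=2
Ev 6: PC=4 idx=0 pred=N actual=N -> ctr[0]=0
Ev 7: PC=2 idx=2 pred=T actual=N -> ctr[2]=1
Ev 8: PC=6 idx=2 pred=N actual=N -> ctr[2]=0
Ev 9: PC=2 idx=2 pred=N actual=T -> ctr[2]=1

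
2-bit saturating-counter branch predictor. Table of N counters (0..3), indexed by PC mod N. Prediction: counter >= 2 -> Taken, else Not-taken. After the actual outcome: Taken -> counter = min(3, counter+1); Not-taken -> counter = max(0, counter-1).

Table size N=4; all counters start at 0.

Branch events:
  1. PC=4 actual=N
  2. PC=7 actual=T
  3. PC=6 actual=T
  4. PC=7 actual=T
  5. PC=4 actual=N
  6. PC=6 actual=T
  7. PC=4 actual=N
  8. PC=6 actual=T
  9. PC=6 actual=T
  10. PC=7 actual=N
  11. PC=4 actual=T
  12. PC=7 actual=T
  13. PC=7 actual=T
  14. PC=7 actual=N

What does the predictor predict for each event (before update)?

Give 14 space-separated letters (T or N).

Answer: N N N N N N N T T T N N T T

Derivation:
Ev 1: PC=4 idx=0 pred=N actual=N -> ctr[0]=0
Ev 2: PC=7 idx=3 pred=N actual=T -> ctr[3]=1
Ev 3: PC=6 idx=2 pred=N actual=T -> ctr[2]=1
Ev 4: PC=7 idx=3 pred=N actual=T -> ctr[3]=2
Ev 5: PC=4 idx=0 pred=N actual=N -> ctr[0]=0
Ev 6: PC=6 idx=2 pred=N actual=T -> ctr[2]=2
Ev 7: PC=4 idx=0 pred=N actual=N -> ctr[0]=0
Ev 8: PC=6 idx=2 pred=T actual=T -> ctr[2]=3
Ev 9: PC=6 idx=2 pred=T actual=T -> ctr[2]=3
Ev 10: PC=7 idx=3 pred=T actual=N -> ctr[3]=1
Ev 11: PC=4 idx=0 pred=N actual=T -> ctr[0]=1
Ev 12: PC=7 idx=3 pred=N actual=T -> ctr[3]=2
Ev 13: PC=7 idx=3 pred=T actual=T -> ctr[3]=3
Ev 14: PC=7 idx=3 pred=T actual=N -> ctr[3]=2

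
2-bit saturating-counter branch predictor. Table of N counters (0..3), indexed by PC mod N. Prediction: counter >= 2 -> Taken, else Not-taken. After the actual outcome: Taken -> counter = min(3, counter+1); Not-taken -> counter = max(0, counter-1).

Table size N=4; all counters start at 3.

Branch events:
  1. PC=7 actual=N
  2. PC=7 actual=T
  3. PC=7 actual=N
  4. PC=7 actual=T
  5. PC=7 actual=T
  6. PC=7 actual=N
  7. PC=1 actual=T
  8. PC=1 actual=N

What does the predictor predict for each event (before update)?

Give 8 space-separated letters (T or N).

Ev 1: PC=7 idx=3 pred=T actual=N -> ctr[3]=2
Ev 2: PC=7 idx=3 pred=T actual=T -> ctr[3]=3
Ev 3: PC=7 idx=3 pred=T actual=N -> ctr[3]=2
Ev 4: PC=7 idx=3 pred=T actual=T -> ctr[3]=3
Ev 5: PC=7 idx=3 pred=T actual=T -> ctr[3]=3
Ev 6: PC=7 idx=3 pred=T actual=N -> ctr[3]=2
Ev 7: PC=1 idx=1 pred=T actual=T -> ctr[1]=3
Ev 8: PC=1 idx=1 pred=T actual=N -> ctr[1]=2

Answer: T T T T T T T T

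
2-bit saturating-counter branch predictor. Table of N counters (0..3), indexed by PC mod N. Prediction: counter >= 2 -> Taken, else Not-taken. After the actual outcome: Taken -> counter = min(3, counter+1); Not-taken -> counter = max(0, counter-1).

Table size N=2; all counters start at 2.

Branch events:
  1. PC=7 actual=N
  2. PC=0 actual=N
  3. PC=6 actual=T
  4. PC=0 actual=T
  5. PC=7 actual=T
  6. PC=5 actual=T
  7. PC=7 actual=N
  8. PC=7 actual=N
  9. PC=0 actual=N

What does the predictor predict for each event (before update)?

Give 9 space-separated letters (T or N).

Answer: T T N T N T T T T

Derivation:
Ev 1: PC=7 idx=1 pred=T actual=N -> ctr[1]=1
Ev 2: PC=0 idx=0 pred=T actual=N -> ctr[0]=1
Ev 3: PC=6 idx=0 pred=N actual=T -> ctr[0]=2
Ev 4: PC=0 idx=0 pred=T actual=T -> ctr[0]=3
Ev 5: PC=7 idx=1 pred=N actual=T -> ctr[1]=2
Ev 6: PC=5 idx=1 pred=T actual=T -> ctr[1]=3
Ev 7: PC=7 idx=1 pred=T actual=N -> ctr[1]=2
Ev 8: PC=7 idx=1 pred=T actual=N -> ctr[1]=1
Ev 9: PC=0 idx=0 pred=T actual=N -> ctr[0]=2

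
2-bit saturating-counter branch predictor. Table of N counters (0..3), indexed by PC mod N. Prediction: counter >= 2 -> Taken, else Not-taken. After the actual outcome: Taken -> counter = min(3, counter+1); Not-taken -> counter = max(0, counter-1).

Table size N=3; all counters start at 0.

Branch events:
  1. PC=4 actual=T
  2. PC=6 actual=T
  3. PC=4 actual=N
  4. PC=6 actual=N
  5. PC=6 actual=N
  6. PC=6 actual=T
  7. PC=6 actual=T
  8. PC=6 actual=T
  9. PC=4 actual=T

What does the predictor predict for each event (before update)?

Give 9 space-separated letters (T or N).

Ev 1: PC=4 idx=1 pred=N actual=T -> ctr[1]=1
Ev 2: PC=6 idx=0 pred=N actual=T -> ctr[0]=1
Ev 3: PC=4 idx=1 pred=N actual=N -> ctr[1]=0
Ev 4: PC=6 idx=0 pred=N actual=N -> ctr[0]=0
Ev 5: PC=6 idx=0 pred=N actual=N -> ctr[0]=0
Ev 6: PC=6 idx=0 pred=N actual=T -> ctr[0]=1
Ev 7: PC=6 idx=0 pred=N actual=T -> ctr[0]=2
Ev 8: PC=6 idx=0 pred=T actual=T -> ctr[0]=3
Ev 9: PC=4 idx=1 pred=N actual=T -> ctr[1]=1

Answer: N N N N N N N T N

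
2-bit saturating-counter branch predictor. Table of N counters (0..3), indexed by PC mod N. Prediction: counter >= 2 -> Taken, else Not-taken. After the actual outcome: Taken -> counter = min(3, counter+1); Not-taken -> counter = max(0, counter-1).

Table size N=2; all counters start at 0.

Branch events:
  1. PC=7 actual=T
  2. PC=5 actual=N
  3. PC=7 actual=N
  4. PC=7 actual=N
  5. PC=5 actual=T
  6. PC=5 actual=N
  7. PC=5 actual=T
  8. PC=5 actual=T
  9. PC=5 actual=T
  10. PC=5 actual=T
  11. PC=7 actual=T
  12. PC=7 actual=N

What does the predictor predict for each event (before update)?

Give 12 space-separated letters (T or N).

Ev 1: PC=7 idx=1 pred=N actual=T -> ctr[1]=1
Ev 2: PC=5 idx=1 pred=N actual=N -> ctr[1]=0
Ev 3: PC=7 idx=1 pred=N actual=N -> ctr[1]=0
Ev 4: PC=7 idx=1 pred=N actual=N -> ctr[1]=0
Ev 5: PC=5 idx=1 pred=N actual=T -> ctr[1]=1
Ev 6: PC=5 idx=1 pred=N actual=N -> ctr[1]=0
Ev 7: PC=5 idx=1 pred=N actual=T -> ctr[1]=1
Ev 8: PC=5 idx=1 pred=N actual=T -> ctr[1]=2
Ev 9: PC=5 idx=1 pred=T actual=T -> ctr[1]=3
Ev 10: PC=5 idx=1 pred=T actual=T -> ctr[1]=3
Ev 11: PC=7 idx=1 pred=T actual=T -> ctr[1]=3
Ev 12: PC=7 idx=1 pred=T actual=N -> ctr[1]=2

Answer: N N N N N N N N T T T T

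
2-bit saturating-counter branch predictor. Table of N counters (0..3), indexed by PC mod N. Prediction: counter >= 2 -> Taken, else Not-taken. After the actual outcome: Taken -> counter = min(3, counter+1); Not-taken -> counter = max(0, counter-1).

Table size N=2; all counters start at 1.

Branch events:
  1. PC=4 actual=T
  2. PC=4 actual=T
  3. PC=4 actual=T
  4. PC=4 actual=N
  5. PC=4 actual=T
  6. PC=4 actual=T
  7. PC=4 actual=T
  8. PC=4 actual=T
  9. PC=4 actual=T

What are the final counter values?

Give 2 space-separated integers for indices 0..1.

Answer: 3 1

Derivation:
Ev 1: PC=4 idx=0 pred=N actual=T -> ctr[0]=2
Ev 2: PC=4 idx=0 pred=T actual=T -> ctr[0]=3
Ev 3: PC=4 idx=0 pred=T actual=T -> ctr[0]=3
Ev 4: PC=4 idx=0 pred=T actual=N -> ctr[0]=2
Ev 5: PC=4 idx=0 pred=T actual=T -> ctr[0]=3
Ev 6: PC=4 idx=0 pred=T actual=T -> ctr[0]=3
Ev 7: PC=4 idx=0 pred=T actual=T -> ctr[0]=3
Ev 8: PC=4 idx=0 pred=T actual=T -> ctr[0]=3
Ev 9: PC=4 idx=0 pred=T actual=T -> ctr[0]=3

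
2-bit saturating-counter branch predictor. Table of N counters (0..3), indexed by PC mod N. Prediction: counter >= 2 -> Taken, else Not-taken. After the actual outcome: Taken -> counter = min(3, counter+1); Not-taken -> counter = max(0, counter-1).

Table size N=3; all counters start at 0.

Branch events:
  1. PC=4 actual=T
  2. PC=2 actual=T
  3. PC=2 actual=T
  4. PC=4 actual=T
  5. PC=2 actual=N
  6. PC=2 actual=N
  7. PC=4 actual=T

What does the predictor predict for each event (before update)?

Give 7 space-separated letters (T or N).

Ev 1: PC=4 idx=1 pred=N actual=T -> ctr[1]=1
Ev 2: PC=2 idx=2 pred=N actual=T -> ctr[2]=1
Ev 3: PC=2 idx=2 pred=N actual=T -> ctr[2]=2
Ev 4: PC=4 idx=1 pred=N actual=T -> ctr[1]=2
Ev 5: PC=2 idx=2 pred=T actual=N -> ctr[2]=1
Ev 6: PC=2 idx=2 pred=N actual=N -> ctr[2]=0
Ev 7: PC=4 idx=1 pred=T actual=T -> ctr[1]=3

Answer: N N N N T N T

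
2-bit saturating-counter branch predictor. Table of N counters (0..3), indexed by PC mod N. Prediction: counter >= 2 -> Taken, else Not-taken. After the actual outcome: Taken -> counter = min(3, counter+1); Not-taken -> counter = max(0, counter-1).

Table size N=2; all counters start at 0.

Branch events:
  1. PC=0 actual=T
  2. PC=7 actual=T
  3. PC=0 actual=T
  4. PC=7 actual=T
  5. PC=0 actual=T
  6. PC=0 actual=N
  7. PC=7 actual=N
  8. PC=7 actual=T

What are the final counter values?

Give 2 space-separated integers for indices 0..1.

Answer: 2 2

Derivation:
Ev 1: PC=0 idx=0 pred=N actual=T -> ctr[0]=1
Ev 2: PC=7 idx=1 pred=N actual=T -> ctr[1]=1
Ev 3: PC=0 idx=0 pred=N actual=T -> ctr[0]=2
Ev 4: PC=7 idx=1 pred=N actual=T -> ctr[1]=2
Ev 5: PC=0 idx=0 pred=T actual=T -> ctr[0]=3
Ev 6: PC=0 idx=0 pred=T actual=N -> ctr[0]=2
Ev 7: PC=7 idx=1 pred=T actual=N -> ctr[1]=1
Ev 8: PC=7 idx=1 pred=N actual=T -> ctr[1]=2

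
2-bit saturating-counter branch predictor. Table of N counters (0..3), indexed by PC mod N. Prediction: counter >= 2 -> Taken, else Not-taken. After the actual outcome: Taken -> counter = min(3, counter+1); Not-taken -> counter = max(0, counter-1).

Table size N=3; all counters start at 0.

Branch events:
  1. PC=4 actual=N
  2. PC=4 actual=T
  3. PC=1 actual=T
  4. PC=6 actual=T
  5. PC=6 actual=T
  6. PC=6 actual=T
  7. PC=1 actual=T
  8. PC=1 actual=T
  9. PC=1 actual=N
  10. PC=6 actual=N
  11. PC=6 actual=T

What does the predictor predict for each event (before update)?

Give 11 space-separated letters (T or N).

Answer: N N N N N T T T T T T

Derivation:
Ev 1: PC=4 idx=1 pred=N actual=N -> ctr[1]=0
Ev 2: PC=4 idx=1 pred=N actual=T -> ctr[1]=1
Ev 3: PC=1 idx=1 pred=N actual=T -> ctr[1]=2
Ev 4: PC=6 idx=0 pred=N actual=T -> ctr[0]=1
Ev 5: PC=6 idx=0 pred=N actual=T -> ctr[0]=2
Ev 6: PC=6 idx=0 pred=T actual=T -> ctr[0]=3
Ev 7: PC=1 idx=1 pred=T actual=T -> ctr[1]=3
Ev 8: PC=1 idx=1 pred=T actual=T -> ctr[1]=3
Ev 9: PC=1 idx=1 pred=T actual=N -> ctr[1]=2
Ev 10: PC=6 idx=0 pred=T actual=N -> ctr[0]=2
Ev 11: PC=6 idx=0 pred=T actual=T -> ctr[0]=3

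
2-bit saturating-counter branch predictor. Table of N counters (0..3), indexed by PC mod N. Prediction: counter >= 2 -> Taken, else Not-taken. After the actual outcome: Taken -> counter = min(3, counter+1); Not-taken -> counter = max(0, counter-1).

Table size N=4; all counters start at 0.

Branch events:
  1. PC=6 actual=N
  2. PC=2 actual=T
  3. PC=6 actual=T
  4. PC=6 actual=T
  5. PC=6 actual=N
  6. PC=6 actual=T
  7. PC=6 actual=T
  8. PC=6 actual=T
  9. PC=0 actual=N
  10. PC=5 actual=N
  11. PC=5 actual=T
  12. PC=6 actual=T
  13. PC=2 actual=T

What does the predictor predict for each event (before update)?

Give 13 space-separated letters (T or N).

Ev 1: PC=6 idx=2 pred=N actual=N -> ctr[2]=0
Ev 2: PC=2 idx=2 pred=N actual=T -> ctr[2]=1
Ev 3: PC=6 idx=2 pred=N actual=T -> ctr[2]=2
Ev 4: PC=6 idx=2 pred=T actual=T -> ctr[2]=3
Ev 5: PC=6 idx=2 pred=T actual=N -> ctr[2]=2
Ev 6: PC=6 idx=2 pred=T actual=T -> ctr[2]=3
Ev 7: PC=6 idx=2 pred=T actual=T -> ctr[2]=3
Ev 8: PC=6 idx=2 pred=T actual=T -> ctr[2]=3
Ev 9: PC=0 idx=0 pred=N actual=N -> ctr[0]=0
Ev 10: PC=5 idx=1 pred=N actual=N -> ctr[1]=0
Ev 11: PC=5 idx=1 pred=N actual=T -> ctr[1]=1
Ev 12: PC=6 idx=2 pred=T actual=T -> ctr[2]=3
Ev 13: PC=2 idx=2 pred=T actual=T -> ctr[2]=3

Answer: N N N T T T T T N N N T T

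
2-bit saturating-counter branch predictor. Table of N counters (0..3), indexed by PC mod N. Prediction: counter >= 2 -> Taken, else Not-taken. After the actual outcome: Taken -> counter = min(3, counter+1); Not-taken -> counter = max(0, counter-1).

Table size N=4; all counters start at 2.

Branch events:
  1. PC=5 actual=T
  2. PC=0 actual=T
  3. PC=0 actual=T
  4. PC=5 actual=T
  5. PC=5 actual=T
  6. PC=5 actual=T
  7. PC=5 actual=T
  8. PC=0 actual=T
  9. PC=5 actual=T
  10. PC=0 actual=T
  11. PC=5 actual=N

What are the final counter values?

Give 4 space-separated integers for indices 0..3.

Answer: 3 2 2 2

Derivation:
Ev 1: PC=5 idx=1 pred=T actual=T -> ctr[1]=3
Ev 2: PC=0 idx=0 pred=T actual=T -> ctr[0]=3
Ev 3: PC=0 idx=0 pred=T actual=T -> ctr[0]=3
Ev 4: PC=5 idx=1 pred=T actual=T -> ctr[1]=3
Ev 5: PC=5 idx=1 pred=T actual=T -> ctr[1]=3
Ev 6: PC=5 idx=1 pred=T actual=T -> ctr[1]=3
Ev 7: PC=5 idx=1 pred=T actual=T -> ctr[1]=3
Ev 8: PC=0 idx=0 pred=T actual=T -> ctr[0]=3
Ev 9: PC=5 idx=1 pred=T actual=T -> ctr[1]=3
Ev 10: PC=0 idx=0 pred=T actual=T -> ctr[0]=3
Ev 11: PC=5 idx=1 pred=T actual=N -> ctr[1]=2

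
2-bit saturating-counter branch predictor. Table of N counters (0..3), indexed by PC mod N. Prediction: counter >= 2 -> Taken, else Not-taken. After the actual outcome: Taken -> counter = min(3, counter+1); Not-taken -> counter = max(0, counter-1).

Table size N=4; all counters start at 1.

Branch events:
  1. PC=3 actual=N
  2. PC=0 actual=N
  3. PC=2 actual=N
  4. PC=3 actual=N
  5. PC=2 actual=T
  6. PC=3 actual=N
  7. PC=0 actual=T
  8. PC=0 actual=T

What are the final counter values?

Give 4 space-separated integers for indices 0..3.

Answer: 2 1 1 0

Derivation:
Ev 1: PC=3 idx=3 pred=N actual=N -> ctr[3]=0
Ev 2: PC=0 idx=0 pred=N actual=N -> ctr[0]=0
Ev 3: PC=2 idx=2 pred=N actual=N -> ctr[2]=0
Ev 4: PC=3 idx=3 pred=N actual=N -> ctr[3]=0
Ev 5: PC=2 idx=2 pred=N actual=T -> ctr[2]=1
Ev 6: PC=3 idx=3 pred=N actual=N -> ctr[3]=0
Ev 7: PC=0 idx=0 pred=N actual=T -> ctr[0]=1
Ev 8: PC=0 idx=0 pred=N actual=T -> ctr[0]=2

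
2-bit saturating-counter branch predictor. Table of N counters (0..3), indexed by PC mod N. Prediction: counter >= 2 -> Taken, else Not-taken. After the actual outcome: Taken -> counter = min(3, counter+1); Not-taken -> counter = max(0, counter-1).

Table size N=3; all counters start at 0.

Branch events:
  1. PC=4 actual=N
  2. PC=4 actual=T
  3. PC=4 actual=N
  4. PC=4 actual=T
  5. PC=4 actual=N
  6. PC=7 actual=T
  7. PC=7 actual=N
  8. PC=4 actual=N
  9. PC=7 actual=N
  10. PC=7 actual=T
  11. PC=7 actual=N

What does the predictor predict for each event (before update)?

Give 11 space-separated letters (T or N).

Ev 1: PC=4 idx=1 pred=N actual=N -> ctr[1]=0
Ev 2: PC=4 idx=1 pred=N actual=T -> ctr[1]=1
Ev 3: PC=4 idx=1 pred=N actual=N -> ctr[1]=0
Ev 4: PC=4 idx=1 pred=N actual=T -> ctr[1]=1
Ev 5: PC=4 idx=1 pred=N actual=N -> ctr[1]=0
Ev 6: PC=7 idx=1 pred=N actual=T -> ctr[1]=1
Ev 7: PC=7 idx=1 pred=N actual=N -> ctr[1]=0
Ev 8: PC=4 idx=1 pred=N actual=N -> ctr[1]=0
Ev 9: PC=7 idx=1 pred=N actual=N -> ctr[1]=0
Ev 10: PC=7 idx=1 pred=N actual=T -> ctr[1]=1
Ev 11: PC=7 idx=1 pred=N actual=N -> ctr[1]=0

Answer: N N N N N N N N N N N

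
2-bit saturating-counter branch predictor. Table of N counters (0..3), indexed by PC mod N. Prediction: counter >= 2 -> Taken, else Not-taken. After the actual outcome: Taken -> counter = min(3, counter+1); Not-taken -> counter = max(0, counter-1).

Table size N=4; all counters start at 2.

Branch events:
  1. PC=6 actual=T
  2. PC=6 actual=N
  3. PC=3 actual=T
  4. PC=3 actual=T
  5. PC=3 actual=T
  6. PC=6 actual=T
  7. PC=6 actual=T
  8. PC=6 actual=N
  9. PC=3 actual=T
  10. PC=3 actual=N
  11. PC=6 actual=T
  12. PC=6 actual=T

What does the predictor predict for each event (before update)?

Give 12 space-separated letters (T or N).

Answer: T T T T T T T T T T T T

Derivation:
Ev 1: PC=6 idx=2 pred=T actual=T -> ctr[2]=3
Ev 2: PC=6 idx=2 pred=T actual=N -> ctr[2]=2
Ev 3: PC=3 idx=3 pred=T actual=T -> ctr[3]=3
Ev 4: PC=3 idx=3 pred=T actual=T -> ctr[3]=3
Ev 5: PC=3 idx=3 pred=T actual=T -> ctr[3]=3
Ev 6: PC=6 idx=2 pred=T actual=T -> ctr[2]=3
Ev 7: PC=6 idx=2 pred=T actual=T -> ctr[2]=3
Ev 8: PC=6 idx=2 pred=T actual=N -> ctr[2]=2
Ev 9: PC=3 idx=3 pred=T actual=T -> ctr[3]=3
Ev 10: PC=3 idx=3 pred=T actual=N -> ctr[3]=2
Ev 11: PC=6 idx=2 pred=T actual=T -> ctr[2]=3
Ev 12: PC=6 idx=2 pred=T actual=T -> ctr[2]=3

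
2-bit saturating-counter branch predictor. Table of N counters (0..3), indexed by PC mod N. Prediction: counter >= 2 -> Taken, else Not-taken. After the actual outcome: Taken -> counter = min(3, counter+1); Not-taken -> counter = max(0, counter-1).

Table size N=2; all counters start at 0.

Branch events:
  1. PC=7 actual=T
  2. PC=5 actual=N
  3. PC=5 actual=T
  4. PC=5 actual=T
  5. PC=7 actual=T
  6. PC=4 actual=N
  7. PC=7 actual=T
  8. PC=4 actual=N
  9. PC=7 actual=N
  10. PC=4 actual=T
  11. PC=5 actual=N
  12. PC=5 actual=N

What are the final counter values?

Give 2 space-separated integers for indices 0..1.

Answer: 1 0

Derivation:
Ev 1: PC=7 idx=1 pred=N actual=T -> ctr[1]=1
Ev 2: PC=5 idx=1 pred=N actual=N -> ctr[1]=0
Ev 3: PC=5 idx=1 pred=N actual=T -> ctr[1]=1
Ev 4: PC=5 idx=1 pred=N actual=T -> ctr[1]=2
Ev 5: PC=7 idx=1 pred=T actual=T -> ctr[1]=3
Ev 6: PC=4 idx=0 pred=N actual=N -> ctr[0]=0
Ev 7: PC=7 idx=1 pred=T actual=T -> ctr[1]=3
Ev 8: PC=4 idx=0 pred=N actual=N -> ctr[0]=0
Ev 9: PC=7 idx=1 pred=T actual=N -> ctr[1]=2
Ev 10: PC=4 idx=0 pred=N actual=T -> ctr[0]=1
Ev 11: PC=5 idx=1 pred=T actual=N -> ctr[1]=1
Ev 12: PC=5 idx=1 pred=N actual=N -> ctr[1]=0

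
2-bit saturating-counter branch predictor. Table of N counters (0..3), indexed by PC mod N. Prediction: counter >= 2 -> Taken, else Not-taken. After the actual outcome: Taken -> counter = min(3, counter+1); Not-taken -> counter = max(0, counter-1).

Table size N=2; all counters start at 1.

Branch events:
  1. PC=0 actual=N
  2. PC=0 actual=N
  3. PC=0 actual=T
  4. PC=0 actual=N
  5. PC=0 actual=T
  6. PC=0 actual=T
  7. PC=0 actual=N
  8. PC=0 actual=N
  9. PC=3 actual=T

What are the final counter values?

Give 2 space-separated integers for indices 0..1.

Ev 1: PC=0 idx=0 pred=N actual=N -> ctr[0]=0
Ev 2: PC=0 idx=0 pred=N actual=N -> ctr[0]=0
Ev 3: PC=0 idx=0 pred=N actual=T -> ctr[0]=1
Ev 4: PC=0 idx=0 pred=N actual=N -> ctr[0]=0
Ev 5: PC=0 idx=0 pred=N actual=T -> ctr[0]=1
Ev 6: PC=0 idx=0 pred=N actual=T -> ctr[0]=2
Ev 7: PC=0 idx=0 pred=T actual=N -> ctr[0]=1
Ev 8: PC=0 idx=0 pred=N actual=N -> ctr[0]=0
Ev 9: PC=3 idx=1 pred=N actual=T -> ctr[1]=2

Answer: 0 2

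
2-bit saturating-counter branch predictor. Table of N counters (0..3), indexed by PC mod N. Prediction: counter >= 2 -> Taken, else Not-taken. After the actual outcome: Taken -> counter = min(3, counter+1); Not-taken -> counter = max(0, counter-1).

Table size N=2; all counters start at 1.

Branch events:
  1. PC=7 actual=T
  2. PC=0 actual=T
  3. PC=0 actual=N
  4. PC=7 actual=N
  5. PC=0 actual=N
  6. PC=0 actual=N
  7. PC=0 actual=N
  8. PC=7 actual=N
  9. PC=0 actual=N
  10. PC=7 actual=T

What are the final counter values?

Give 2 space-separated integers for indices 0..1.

Answer: 0 1

Derivation:
Ev 1: PC=7 idx=1 pred=N actual=T -> ctr[1]=2
Ev 2: PC=0 idx=0 pred=N actual=T -> ctr[0]=2
Ev 3: PC=0 idx=0 pred=T actual=N -> ctr[0]=1
Ev 4: PC=7 idx=1 pred=T actual=N -> ctr[1]=1
Ev 5: PC=0 idx=0 pred=N actual=N -> ctr[0]=0
Ev 6: PC=0 idx=0 pred=N actual=N -> ctr[0]=0
Ev 7: PC=0 idx=0 pred=N actual=N -> ctr[0]=0
Ev 8: PC=7 idx=1 pred=N actual=N -> ctr[1]=0
Ev 9: PC=0 idx=0 pred=N actual=N -> ctr[0]=0
Ev 10: PC=7 idx=1 pred=N actual=T -> ctr[1]=1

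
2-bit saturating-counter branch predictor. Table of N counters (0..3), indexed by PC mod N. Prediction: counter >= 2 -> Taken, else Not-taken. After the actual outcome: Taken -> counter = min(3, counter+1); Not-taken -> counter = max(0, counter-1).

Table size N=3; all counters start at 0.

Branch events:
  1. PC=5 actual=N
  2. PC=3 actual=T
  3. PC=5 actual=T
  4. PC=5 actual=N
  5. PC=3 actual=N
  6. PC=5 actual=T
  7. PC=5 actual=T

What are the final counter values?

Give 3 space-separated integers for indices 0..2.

Ev 1: PC=5 idx=2 pred=N actual=N -> ctr[2]=0
Ev 2: PC=3 idx=0 pred=N actual=T -> ctr[0]=1
Ev 3: PC=5 idx=2 pred=N actual=T -> ctr[2]=1
Ev 4: PC=5 idx=2 pred=N actual=N -> ctr[2]=0
Ev 5: PC=3 idx=0 pred=N actual=N -> ctr[0]=0
Ev 6: PC=5 idx=2 pred=N actual=T -> ctr[2]=1
Ev 7: PC=5 idx=2 pred=N actual=T -> ctr[2]=2

Answer: 0 0 2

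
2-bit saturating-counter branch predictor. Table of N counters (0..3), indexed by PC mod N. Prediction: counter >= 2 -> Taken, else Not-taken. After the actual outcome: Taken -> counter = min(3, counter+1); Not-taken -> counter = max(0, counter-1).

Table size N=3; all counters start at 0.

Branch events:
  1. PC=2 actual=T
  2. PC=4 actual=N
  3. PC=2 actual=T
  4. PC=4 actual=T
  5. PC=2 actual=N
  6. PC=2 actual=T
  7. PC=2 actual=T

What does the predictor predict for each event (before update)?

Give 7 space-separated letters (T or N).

Ev 1: PC=2 idx=2 pred=N actual=T -> ctr[2]=1
Ev 2: PC=4 idx=1 pred=N actual=N -> ctr[1]=0
Ev 3: PC=2 idx=2 pred=N actual=T -> ctr[2]=2
Ev 4: PC=4 idx=1 pred=N actual=T -> ctr[1]=1
Ev 5: PC=2 idx=2 pred=T actual=N -> ctr[2]=1
Ev 6: PC=2 idx=2 pred=N actual=T -> ctr[2]=2
Ev 7: PC=2 idx=2 pred=T actual=T -> ctr[2]=3

Answer: N N N N T N T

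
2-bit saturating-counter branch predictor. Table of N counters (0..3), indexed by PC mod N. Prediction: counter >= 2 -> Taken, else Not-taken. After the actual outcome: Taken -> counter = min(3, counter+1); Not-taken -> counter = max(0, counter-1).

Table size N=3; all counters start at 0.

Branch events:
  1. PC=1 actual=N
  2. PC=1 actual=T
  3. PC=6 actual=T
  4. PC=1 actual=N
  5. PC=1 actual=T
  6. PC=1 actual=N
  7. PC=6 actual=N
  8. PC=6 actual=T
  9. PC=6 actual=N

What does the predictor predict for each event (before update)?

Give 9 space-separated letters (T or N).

Answer: N N N N N N N N N

Derivation:
Ev 1: PC=1 idx=1 pred=N actual=N -> ctr[1]=0
Ev 2: PC=1 idx=1 pred=N actual=T -> ctr[1]=1
Ev 3: PC=6 idx=0 pred=N actual=T -> ctr[0]=1
Ev 4: PC=1 idx=1 pred=N actual=N -> ctr[1]=0
Ev 5: PC=1 idx=1 pred=N actual=T -> ctr[1]=1
Ev 6: PC=1 idx=1 pred=N actual=N -> ctr[1]=0
Ev 7: PC=6 idx=0 pred=N actual=N -> ctr[0]=0
Ev 8: PC=6 idx=0 pred=N actual=T -> ctr[0]=1
Ev 9: PC=6 idx=0 pred=N actual=N -> ctr[0]=0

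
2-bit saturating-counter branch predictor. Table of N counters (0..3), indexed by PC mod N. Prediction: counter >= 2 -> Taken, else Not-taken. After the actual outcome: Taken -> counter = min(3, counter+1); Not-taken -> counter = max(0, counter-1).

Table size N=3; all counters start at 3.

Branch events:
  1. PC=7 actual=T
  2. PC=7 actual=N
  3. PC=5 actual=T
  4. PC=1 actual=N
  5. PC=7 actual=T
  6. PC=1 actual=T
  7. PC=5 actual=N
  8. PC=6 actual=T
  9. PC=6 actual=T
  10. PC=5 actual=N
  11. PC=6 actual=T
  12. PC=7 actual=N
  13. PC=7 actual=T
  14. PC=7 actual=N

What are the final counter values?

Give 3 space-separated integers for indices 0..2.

Answer: 3 2 1

Derivation:
Ev 1: PC=7 idx=1 pred=T actual=T -> ctr[1]=3
Ev 2: PC=7 idx=1 pred=T actual=N -> ctr[1]=2
Ev 3: PC=5 idx=2 pred=T actual=T -> ctr[2]=3
Ev 4: PC=1 idx=1 pred=T actual=N -> ctr[1]=1
Ev 5: PC=7 idx=1 pred=N actual=T -> ctr[1]=2
Ev 6: PC=1 idx=1 pred=T actual=T -> ctr[1]=3
Ev 7: PC=5 idx=2 pred=T actual=N -> ctr[2]=2
Ev 8: PC=6 idx=0 pred=T actual=T -> ctr[0]=3
Ev 9: PC=6 idx=0 pred=T actual=T -> ctr[0]=3
Ev 10: PC=5 idx=2 pred=T actual=N -> ctr[2]=1
Ev 11: PC=6 idx=0 pred=T actual=T -> ctr[0]=3
Ev 12: PC=7 idx=1 pred=T actual=N -> ctr[1]=2
Ev 13: PC=7 idx=1 pred=T actual=T -> ctr[1]=3
Ev 14: PC=7 idx=1 pred=T actual=N -> ctr[1]=2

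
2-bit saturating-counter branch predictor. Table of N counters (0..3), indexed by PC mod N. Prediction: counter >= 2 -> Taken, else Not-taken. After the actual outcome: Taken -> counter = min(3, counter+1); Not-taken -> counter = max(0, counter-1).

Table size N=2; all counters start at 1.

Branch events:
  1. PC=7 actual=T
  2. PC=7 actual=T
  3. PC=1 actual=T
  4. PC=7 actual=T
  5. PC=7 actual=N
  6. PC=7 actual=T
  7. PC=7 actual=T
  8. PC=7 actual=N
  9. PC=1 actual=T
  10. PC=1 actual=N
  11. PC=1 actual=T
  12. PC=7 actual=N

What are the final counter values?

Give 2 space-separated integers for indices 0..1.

Answer: 1 2

Derivation:
Ev 1: PC=7 idx=1 pred=N actual=T -> ctr[1]=2
Ev 2: PC=7 idx=1 pred=T actual=T -> ctr[1]=3
Ev 3: PC=1 idx=1 pred=T actual=T -> ctr[1]=3
Ev 4: PC=7 idx=1 pred=T actual=T -> ctr[1]=3
Ev 5: PC=7 idx=1 pred=T actual=N -> ctr[1]=2
Ev 6: PC=7 idx=1 pred=T actual=T -> ctr[1]=3
Ev 7: PC=7 idx=1 pred=T actual=T -> ctr[1]=3
Ev 8: PC=7 idx=1 pred=T actual=N -> ctr[1]=2
Ev 9: PC=1 idx=1 pred=T actual=T -> ctr[1]=3
Ev 10: PC=1 idx=1 pred=T actual=N -> ctr[1]=2
Ev 11: PC=1 idx=1 pred=T actual=T -> ctr[1]=3
Ev 12: PC=7 idx=1 pred=T actual=N -> ctr[1]=2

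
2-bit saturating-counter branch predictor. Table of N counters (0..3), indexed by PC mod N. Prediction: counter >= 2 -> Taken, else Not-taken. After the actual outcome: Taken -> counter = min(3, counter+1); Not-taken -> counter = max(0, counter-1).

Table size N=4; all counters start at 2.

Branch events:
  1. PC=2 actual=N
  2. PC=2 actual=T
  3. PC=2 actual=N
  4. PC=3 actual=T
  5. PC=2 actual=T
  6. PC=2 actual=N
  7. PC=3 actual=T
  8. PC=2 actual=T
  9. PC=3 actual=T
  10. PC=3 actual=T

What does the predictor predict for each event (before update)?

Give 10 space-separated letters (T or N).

Answer: T N T T N T T N T T

Derivation:
Ev 1: PC=2 idx=2 pred=T actual=N -> ctr[2]=1
Ev 2: PC=2 idx=2 pred=N actual=T -> ctr[2]=2
Ev 3: PC=2 idx=2 pred=T actual=N -> ctr[2]=1
Ev 4: PC=3 idx=3 pred=T actual=T -> ctr[3]=3
Ev 5: PC=2 idx=2 pred=N actual=T -> ctr[2]=2
Ev 6: PC=2 idx=2 pred=T actual=N -> ctr[2]=1
Ev 7: PC=3 idx=3 pred=T actual=T -> ctr[3]=3
Ev 8: PC=2 idx=2 pred=N actual=T -> ctr[2]=2
Ev 9: PC=3 idx=3 pred=T actual=T -> ctr[3]=3
Ev 10: PC=3 idx=3 pred=T actual=T -> ctr[3]=3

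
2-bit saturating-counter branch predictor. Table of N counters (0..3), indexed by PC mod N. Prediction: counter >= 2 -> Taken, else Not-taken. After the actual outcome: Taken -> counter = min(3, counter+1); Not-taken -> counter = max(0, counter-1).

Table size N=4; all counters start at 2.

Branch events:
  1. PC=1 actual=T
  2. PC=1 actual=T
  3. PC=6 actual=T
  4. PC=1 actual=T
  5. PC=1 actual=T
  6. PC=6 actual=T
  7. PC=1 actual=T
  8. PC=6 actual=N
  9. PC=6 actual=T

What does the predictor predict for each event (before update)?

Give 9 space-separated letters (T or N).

Ev 1: PC=1 idx=1 pred=T actual=T -> ctr[1]=3
Ev 2: PC=1 idx=1 pred=T actual=T -> ctr[1]=3
Ev 3: PC=6 idx=2 pred=T actual=T -> ctr[2]=3
Ev 4: PC=1 idx=1 pred=T actual=T -> ctr[1]=3
Ev 5: PC=1 idx=1 pred=T actual=T -> ctr[1]=3
Ev 6: PC=6 idx=2 pred=T actual=T -> ctr[2]=3
Ev 7: PC=1 idx=1 pred=T actual=T -> ctr[1]=3
Ev 8: PC=6 idx=2 pred=T actual=N -> ctr[2]=2
Ev 9: PC=6 idx=2 pred=T actual=T -> ctr[2]=3

Answer: T T T T T T T T T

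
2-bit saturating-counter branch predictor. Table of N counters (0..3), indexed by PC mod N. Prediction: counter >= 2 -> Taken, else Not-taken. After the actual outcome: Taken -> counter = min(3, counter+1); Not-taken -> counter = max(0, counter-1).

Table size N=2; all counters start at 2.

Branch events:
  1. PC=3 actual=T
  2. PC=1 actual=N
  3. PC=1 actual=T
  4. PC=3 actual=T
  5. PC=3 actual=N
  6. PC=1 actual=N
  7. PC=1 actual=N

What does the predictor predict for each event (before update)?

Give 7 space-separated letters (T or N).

Ev 1: PC=3 idx=1 pred=T actual=T -> ctr[1]=3
Ev 2: PC=1 idx=1 pred=T actual=N -> ctr[1]=2
Ev 3: PC=1 idx=1 pred=T actual=T -> ctr[1]=3
Ev 4: PC=3 idx=1 pred=T actual=T -> ctr[1]=3
Ev 5: PC=3 idx=1 pred=T actual=N -> ctr[1]=2
Ev 6: PC=1 idx=1 pred=T actual=N -> ctr[1]=1
Ev 7: PC=1 idx=1 pred=N actual=N -> ctr[1]=0

Answer: T T T T T T N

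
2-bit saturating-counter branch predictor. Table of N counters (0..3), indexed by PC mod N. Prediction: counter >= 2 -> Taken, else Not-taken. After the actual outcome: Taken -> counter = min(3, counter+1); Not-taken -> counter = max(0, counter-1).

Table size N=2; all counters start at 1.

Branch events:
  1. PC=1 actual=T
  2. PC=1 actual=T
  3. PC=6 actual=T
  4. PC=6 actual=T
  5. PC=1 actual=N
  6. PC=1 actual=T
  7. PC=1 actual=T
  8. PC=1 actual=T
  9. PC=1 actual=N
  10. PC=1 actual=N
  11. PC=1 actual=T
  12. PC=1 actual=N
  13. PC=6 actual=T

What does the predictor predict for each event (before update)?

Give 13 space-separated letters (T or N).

Answer: N T N T T T T T T T N T T

Derivation:
Ev 1: PC=1 idx=1 pred=N actual=T -> ctr[1]=2
Ev 2: PC=1 idx=1 pred=T actual=T -> ctr[1]=3
Ev 3: PC=6 idx=0 pred=N actual=T -> ctr[0]=2
Ev 4: PC=6 idx=0 pred=T actual=T -> ctr[0]=3
Ev 5: PC=1 idx=1 pred=T actual=N -> ctr[1]=2
Ev 6: PC=1 idx=1 pred=T actual=T -> ctr[1]=3
Ev 7: PC=1 idx=1 pred=T actual=T -> ctr[1]=3
Ev 8: PC=1 idx=1 pred=T actual=T -> ctr[1]=3
Ev 9: PC=1 idx=1 pred=T actual=N -> ctr[1]=2
Ev 10: PC=1 idx=1 pred=T actual=N -> ctr[1]=1
Ev 11: PC=1 idx=1 pred=N actual=T -> ctr[1]=2
Ev 12: PC=1 idx=1 pred=T actual=N -> ctr[1]=1
Ev 13: PC=6 idx=0 pred=T actual=T -> ctr[0]=3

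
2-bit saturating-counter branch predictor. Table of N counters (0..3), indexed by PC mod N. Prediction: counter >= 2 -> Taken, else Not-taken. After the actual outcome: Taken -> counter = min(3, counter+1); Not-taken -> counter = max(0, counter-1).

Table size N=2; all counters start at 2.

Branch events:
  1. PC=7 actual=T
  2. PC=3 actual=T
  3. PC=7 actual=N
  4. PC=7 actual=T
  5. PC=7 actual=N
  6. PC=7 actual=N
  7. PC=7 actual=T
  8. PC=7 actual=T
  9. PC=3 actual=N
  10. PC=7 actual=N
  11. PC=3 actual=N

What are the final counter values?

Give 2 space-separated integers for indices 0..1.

Ev 1: PC=7 idx=1 pred=T actual=T -> ctr[1]=3
Ev 2: PC=3 idx=1 pred=T actual=T -> ctr[1]=3
Ev 3: PC=7 idx=1 pred=T actual=N -> ctr[1]=2
Ev 4: PC=7 idx=1 pred=T actual=T -> ctr[1]=3
Ev 5: PC=7 idx=1 pred=T actual=N -> ctr[1]=2
Ev 6: PC=7 idx=1 pred=T actual=N -> ctr[1]=1
Ev 7: PC=7 idx=1 pred=N actual=T -> ctr[1]=2
Ev 8: PC=7 idx=1 pred=T actual=T -> ctr[1]=3
Ev 9: PC=3 idx=1 pred=T actual=N -> ctr[1]=2
Ev 10: PC=7 idx=1 pred=T actual=N -> ctr[1]=1
Ev 11: PC=3 idx=1 pred=N actual=N -> ctr[1]=0

Answer: 2 0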